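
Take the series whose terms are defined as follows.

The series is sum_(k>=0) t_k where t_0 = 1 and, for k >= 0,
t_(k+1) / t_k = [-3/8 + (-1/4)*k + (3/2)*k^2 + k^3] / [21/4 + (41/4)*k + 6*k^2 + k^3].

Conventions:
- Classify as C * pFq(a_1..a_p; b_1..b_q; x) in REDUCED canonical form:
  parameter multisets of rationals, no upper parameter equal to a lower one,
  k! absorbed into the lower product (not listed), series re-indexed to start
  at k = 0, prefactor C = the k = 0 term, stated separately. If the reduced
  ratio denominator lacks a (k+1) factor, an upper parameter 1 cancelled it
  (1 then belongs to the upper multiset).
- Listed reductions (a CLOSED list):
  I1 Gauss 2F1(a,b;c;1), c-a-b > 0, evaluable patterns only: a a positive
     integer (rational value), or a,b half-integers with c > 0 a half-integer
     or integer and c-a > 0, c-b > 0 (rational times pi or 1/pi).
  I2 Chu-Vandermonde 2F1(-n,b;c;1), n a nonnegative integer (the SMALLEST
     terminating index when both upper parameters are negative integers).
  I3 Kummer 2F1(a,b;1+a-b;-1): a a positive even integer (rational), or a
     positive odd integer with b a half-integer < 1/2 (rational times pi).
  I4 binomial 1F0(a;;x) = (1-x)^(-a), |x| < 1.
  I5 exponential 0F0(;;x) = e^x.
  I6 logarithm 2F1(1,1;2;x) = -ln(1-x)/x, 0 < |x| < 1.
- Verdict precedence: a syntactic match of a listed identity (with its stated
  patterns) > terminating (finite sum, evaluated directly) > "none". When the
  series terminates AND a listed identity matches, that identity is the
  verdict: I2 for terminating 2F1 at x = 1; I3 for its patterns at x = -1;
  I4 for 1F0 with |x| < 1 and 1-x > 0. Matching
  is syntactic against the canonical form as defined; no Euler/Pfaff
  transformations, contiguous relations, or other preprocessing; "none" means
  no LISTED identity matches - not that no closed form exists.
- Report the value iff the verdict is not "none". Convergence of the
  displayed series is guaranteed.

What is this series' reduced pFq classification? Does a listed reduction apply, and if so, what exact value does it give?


Classification (C = 1): 2F1 with upper {-1/2, 1/2}, lower {7/2}, argument x = 1. Verdict: this is Gauss's theorem I1 (half-integer case) (x = 1; upper {-1/2, 1/2} half-integers, c = 7/2 in the evaluable pattern). Its exact value is (75/256) * pi.

Key step: from the first term 1: the expanded ratio factors over Q; prefactor 1, roots give parameters.
Step ratio: r(k) = 1 * (k-1/2) (k+1/2) / [(k+7/2) (k+1)] - rational in k. x = 1; t_0 = 1; negate the roots.


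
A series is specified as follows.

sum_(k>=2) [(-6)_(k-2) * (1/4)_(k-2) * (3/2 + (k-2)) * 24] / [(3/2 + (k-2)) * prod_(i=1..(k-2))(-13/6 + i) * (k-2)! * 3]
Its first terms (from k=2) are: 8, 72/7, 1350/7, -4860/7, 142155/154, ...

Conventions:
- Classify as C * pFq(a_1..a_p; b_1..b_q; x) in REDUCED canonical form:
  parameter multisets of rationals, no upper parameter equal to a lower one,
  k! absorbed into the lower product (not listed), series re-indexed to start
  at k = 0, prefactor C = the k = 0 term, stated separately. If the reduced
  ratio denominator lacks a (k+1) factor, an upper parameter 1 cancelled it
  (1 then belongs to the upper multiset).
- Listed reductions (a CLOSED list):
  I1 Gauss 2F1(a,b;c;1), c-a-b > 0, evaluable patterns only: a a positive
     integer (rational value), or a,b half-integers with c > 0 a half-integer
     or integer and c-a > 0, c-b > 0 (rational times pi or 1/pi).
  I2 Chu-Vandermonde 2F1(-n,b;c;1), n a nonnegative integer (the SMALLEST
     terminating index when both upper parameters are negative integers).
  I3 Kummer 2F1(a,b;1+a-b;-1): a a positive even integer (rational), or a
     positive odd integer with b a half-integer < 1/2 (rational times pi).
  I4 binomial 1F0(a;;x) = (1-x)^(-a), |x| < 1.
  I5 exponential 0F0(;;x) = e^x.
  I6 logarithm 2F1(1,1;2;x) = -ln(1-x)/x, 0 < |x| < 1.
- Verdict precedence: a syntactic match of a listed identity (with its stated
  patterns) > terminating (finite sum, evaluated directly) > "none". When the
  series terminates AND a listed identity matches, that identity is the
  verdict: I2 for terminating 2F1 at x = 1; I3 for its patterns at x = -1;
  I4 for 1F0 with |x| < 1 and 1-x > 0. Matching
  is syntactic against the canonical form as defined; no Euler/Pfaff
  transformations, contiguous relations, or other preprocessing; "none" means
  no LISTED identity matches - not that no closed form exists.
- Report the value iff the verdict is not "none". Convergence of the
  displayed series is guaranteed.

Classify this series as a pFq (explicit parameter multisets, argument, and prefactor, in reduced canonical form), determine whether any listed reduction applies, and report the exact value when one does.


With C = 8: the canonical form is 2F1(-6, 1/4; -7/6; 1). Verdict: Chu-Vandermonde (I2) matches (terminating 2F1 at x = 1 with n = 6, b = 1/4, c = -7/6). Its exact value is 25327/2024.

The tell: with t_0 = 8, the factor k + 3/2 cancels (top and bottom), leaving C = 8, x = 1.
Adjacent-term ratio: r(k) = 1 * (k-6) (k+1/4) / [(k-7/6) (k+1)] - rational in k, leading ratio 1; with t_0 = 8, classification follows.


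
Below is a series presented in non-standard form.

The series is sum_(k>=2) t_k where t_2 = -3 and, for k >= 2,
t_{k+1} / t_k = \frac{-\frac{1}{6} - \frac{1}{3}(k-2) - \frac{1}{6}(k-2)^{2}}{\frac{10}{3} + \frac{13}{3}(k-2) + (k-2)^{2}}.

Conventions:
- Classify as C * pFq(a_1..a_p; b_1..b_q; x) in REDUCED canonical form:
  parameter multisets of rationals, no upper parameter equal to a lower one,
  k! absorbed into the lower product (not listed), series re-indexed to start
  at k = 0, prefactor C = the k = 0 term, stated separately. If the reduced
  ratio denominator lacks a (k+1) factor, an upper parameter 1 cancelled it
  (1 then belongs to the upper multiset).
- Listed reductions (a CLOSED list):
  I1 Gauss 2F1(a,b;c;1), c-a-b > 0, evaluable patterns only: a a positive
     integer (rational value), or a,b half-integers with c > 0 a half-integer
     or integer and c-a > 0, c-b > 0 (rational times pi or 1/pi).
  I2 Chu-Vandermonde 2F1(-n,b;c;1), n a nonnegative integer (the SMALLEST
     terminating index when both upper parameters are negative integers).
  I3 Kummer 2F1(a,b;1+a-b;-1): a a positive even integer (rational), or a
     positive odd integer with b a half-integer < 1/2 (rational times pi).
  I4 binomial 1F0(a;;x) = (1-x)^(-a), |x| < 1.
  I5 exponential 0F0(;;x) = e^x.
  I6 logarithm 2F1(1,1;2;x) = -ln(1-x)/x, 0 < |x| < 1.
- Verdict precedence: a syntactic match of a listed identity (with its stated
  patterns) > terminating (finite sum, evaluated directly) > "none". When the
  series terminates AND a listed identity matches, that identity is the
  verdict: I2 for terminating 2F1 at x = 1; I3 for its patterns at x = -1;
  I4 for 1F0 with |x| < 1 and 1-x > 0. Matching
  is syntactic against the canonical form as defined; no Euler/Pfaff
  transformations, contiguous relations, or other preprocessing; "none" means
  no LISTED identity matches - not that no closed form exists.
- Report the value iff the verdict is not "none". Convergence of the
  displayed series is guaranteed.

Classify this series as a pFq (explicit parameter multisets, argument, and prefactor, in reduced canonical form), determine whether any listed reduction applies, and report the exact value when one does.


With C = -3: the canonical form is 2F1(1, 1; \frac{10}{3}; -\frac{1}{6}). Verdict: none - at argument -\frac{1}{6} the multisets {1, 1} ; {\frac{10}{3}} match no listed identity.

Key observation: t_0 = -3 here, and roots of the ratio polynomials (C = -3, x = -1/6) are the negated parameters.
Adjacent-term ratio: r(k) = -\frac{1}{6} * (k+1) (k+1) / [(k+\frac{10}{3}) (k+1)] - rational; roots negated = parameters, x = -\frac{1}{6}, C = -3.


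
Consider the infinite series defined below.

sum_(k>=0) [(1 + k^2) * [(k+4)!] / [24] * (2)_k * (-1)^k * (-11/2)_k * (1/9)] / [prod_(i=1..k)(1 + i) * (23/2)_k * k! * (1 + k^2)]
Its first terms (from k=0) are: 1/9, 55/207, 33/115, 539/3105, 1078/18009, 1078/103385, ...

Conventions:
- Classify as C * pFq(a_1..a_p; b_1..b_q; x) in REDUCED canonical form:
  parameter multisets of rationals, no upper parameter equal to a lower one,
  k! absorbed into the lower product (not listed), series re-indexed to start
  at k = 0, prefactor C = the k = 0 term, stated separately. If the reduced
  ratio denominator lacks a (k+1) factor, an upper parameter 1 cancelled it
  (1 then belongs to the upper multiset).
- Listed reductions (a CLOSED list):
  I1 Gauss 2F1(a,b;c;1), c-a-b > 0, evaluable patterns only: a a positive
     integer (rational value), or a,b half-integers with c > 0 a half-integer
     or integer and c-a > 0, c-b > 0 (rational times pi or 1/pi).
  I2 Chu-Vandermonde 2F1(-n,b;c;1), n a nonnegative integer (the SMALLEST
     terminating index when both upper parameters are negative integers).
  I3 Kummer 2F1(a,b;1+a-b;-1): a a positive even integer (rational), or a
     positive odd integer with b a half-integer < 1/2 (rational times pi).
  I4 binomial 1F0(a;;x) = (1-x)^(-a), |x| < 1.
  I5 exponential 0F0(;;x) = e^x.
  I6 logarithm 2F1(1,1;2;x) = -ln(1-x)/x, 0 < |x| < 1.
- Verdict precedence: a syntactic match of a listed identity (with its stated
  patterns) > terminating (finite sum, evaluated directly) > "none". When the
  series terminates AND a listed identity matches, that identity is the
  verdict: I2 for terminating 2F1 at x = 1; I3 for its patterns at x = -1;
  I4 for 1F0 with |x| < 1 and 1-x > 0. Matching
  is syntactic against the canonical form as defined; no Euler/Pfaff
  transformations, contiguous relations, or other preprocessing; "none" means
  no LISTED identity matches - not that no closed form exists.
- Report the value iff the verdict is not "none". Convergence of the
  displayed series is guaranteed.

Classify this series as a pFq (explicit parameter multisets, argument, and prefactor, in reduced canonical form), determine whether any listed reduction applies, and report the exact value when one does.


The series (x = -1) is 2F1: upper {-11/2, 5}, lower {23/2}, prefactor 1/9. Verdict: this is Kummer's theorem (I3) (x = -1; c = 23/2 equals 1+a-b for upper {-11/2, 5}: listed pattern). Exact value: (4849845/16777216) * pi.

Key observation: t_0 being 1/9, the factor k^2 + 1 cancels (top and bottom), leaving prefactor 1/9.
Term ratio: r(k) = (-1) * (k-11/2) (k+5) / [(k+23/2) (k+1)] - rational in k, leading ratio (-1); with t_0 = 1/9, classification follows.


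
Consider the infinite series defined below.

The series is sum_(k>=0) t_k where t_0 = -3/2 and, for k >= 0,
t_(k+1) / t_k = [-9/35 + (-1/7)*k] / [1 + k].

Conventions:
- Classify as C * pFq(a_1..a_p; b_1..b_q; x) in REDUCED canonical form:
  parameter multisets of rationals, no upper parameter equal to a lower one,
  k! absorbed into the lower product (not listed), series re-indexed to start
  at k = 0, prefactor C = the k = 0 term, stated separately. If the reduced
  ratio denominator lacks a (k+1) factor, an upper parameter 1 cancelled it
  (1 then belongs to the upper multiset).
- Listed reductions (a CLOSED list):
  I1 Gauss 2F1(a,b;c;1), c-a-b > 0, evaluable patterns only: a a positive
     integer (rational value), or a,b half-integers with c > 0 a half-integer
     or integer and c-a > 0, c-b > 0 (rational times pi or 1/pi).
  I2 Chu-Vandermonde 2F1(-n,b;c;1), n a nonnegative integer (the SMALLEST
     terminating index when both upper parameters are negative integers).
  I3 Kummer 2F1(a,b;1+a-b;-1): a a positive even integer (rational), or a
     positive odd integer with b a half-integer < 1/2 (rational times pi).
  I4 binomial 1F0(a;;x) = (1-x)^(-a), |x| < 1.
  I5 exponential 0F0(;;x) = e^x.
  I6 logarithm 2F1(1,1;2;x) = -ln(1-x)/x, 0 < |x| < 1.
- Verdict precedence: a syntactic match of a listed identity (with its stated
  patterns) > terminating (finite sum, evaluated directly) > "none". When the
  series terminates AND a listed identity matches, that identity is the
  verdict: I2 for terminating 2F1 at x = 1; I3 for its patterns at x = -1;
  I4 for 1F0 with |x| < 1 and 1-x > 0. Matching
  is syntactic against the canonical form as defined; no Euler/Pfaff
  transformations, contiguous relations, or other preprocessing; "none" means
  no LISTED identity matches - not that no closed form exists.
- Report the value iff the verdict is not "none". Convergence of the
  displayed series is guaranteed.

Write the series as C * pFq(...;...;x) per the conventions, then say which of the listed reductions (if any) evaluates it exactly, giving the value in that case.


This is -3/2 * 1F0(9/5; -; -1/7) in reduced canonical form. Verdict: the I4 binomial reduction fires (the 1F0 binomial series: exponent -9/5, x = -1/7). Hence: (-3/2) * (8/7)^(-9/5).

Key observation: t_0 being -3/2, roots of the ratio polynomials (C = -3/2, x = -1/7) are the negated parameters.
Adjacent-term ratio: r(k) = (-1/7) * (k+9/5) / [(k+1)] ; factor over Q: parameters, x = (-1/7), and C = -3/2.


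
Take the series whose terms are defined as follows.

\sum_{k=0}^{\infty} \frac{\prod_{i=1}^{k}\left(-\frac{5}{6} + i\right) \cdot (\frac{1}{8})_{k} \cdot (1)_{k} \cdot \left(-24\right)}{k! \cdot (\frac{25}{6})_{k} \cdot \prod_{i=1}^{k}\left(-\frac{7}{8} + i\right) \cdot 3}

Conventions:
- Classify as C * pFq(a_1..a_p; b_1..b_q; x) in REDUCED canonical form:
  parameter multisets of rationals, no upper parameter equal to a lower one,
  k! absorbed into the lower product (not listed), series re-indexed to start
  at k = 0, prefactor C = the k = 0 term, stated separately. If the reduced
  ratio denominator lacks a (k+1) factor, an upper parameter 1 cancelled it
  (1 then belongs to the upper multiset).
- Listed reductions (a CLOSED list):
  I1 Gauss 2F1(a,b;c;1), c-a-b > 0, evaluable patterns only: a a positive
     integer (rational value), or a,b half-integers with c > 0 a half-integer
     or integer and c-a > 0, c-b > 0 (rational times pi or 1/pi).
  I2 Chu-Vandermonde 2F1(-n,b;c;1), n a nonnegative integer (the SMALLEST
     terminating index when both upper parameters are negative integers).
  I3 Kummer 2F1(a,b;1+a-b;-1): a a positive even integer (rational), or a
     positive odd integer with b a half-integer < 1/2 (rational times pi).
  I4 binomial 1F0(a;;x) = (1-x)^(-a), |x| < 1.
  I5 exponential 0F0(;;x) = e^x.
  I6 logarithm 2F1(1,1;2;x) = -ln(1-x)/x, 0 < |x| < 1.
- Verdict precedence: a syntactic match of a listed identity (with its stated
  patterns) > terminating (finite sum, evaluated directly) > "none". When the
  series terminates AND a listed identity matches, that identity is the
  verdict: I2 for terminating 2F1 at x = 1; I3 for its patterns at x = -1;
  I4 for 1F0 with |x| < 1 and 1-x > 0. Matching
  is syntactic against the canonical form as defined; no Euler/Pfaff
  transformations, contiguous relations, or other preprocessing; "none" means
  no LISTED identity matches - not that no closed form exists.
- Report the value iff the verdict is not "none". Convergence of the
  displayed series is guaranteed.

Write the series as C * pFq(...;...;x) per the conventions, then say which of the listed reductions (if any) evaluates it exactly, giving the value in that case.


This is -8 * 2F1(\frac{1}{6}, 1; \frac{25}{6}; 1) in reduced canonical form. Verdict: the Gauss summation I1 fires (x = 1: the Gamma ratio telescopes since c-a-b = 3 > 0 and a = 1 in Z>0). Exact value: -\frac{76}{9}.

The tell: with t_0 = -8, the constant factors (C = -8) combine into one prefactor.
Step ratio: r(k) = 1 * (k+\frac{1}{6}) (k+1) / [(k+\frac{25}{6}) (k+1)] - poly over poly, x = 1 from leading terms; C = -8 at k = 0.


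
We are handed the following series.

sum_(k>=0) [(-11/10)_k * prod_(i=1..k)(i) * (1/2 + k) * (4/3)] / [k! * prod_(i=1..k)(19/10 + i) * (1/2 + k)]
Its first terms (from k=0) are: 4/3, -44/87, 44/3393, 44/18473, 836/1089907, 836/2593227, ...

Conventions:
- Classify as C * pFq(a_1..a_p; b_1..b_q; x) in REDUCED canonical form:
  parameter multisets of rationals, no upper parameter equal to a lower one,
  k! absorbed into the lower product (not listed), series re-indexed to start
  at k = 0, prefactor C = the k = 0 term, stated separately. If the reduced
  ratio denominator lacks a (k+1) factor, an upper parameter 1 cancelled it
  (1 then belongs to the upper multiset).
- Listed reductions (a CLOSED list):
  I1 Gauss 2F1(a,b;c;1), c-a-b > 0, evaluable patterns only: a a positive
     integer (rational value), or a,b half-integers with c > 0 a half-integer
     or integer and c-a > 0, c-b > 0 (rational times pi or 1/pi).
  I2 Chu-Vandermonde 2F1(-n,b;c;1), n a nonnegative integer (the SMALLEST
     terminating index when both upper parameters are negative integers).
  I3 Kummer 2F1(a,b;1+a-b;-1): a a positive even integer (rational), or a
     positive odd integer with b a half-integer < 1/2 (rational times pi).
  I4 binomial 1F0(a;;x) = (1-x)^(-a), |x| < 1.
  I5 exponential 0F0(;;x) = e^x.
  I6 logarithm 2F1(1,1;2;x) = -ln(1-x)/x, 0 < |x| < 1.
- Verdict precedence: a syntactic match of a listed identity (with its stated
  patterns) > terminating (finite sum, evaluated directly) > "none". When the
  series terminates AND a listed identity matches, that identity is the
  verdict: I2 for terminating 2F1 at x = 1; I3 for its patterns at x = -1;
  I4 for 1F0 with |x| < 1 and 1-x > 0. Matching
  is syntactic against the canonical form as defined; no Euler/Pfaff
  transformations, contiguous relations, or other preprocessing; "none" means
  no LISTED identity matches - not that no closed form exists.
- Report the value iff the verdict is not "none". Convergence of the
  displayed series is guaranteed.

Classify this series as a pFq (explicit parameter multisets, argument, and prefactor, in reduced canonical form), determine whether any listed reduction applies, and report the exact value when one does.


At argument 1: a 2F1 with upper {-11/10, 1}, lower {29/10}, scaled by C = 4/3. Verdict: the Gauss summation I1 matches (x = 1: the Gamma ratio telescopes since c-a-b = 3 > 0 and a = 1 in Z>0). Value: 38/45.

Key observation: x = 1 and striking the common factor k + 1/2 reduces the term (C = 4/3).
Term ratio: r(k) = 1 * (k-11/10) (k+1) / [(k+29/10) (k+1)] - rational in k, leading ratio 1; with t_0 = 4/3, classification follows.


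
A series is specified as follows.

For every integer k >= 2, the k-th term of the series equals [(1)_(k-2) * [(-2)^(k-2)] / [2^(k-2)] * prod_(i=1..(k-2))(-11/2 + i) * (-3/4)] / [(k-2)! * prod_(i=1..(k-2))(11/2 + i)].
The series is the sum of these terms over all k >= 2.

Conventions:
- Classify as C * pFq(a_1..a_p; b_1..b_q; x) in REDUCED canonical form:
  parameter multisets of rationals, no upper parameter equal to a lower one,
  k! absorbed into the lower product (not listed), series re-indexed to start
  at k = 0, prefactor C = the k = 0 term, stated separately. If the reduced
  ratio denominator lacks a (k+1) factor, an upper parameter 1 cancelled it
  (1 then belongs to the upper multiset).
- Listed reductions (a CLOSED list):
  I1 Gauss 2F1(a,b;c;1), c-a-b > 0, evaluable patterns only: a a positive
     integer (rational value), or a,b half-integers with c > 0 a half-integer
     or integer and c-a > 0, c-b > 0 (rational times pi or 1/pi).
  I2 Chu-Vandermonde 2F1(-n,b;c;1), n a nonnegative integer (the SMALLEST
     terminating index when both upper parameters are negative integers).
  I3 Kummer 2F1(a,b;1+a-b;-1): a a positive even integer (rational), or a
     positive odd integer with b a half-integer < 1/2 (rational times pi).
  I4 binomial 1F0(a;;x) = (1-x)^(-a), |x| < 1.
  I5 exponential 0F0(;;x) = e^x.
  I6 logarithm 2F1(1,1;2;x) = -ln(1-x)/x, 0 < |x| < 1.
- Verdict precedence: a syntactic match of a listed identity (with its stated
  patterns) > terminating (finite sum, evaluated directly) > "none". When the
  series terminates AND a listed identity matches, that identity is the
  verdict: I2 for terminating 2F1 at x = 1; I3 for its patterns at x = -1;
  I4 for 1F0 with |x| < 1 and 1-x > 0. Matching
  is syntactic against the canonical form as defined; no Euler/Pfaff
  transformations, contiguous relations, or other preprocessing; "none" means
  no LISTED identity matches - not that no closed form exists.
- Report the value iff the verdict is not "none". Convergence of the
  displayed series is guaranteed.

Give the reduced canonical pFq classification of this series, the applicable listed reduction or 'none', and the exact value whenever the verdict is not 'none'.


The series (x = -1) is 2F1: upper {-9/2, 1}, lower {13/2}, prefactor -3/4. Verdict at x = -1: Kummer's theorem (I3) matches (x = -1; c = 13/2 equals 1+a-b for upper {-9/2, 1}: listed pattern). Its exact value is (-2079/4096) * pi.

First insight: t_0 = -3/4 here, and the two k-th powers (C = -3/4, x = -1) combine into one argument.
Term ratio: r(k) = (-1) * (k-9/2) (k+1) / [(k+13/2) (k+1)] - rational; roots negated = parameters, x = (-1), C = -3/4.


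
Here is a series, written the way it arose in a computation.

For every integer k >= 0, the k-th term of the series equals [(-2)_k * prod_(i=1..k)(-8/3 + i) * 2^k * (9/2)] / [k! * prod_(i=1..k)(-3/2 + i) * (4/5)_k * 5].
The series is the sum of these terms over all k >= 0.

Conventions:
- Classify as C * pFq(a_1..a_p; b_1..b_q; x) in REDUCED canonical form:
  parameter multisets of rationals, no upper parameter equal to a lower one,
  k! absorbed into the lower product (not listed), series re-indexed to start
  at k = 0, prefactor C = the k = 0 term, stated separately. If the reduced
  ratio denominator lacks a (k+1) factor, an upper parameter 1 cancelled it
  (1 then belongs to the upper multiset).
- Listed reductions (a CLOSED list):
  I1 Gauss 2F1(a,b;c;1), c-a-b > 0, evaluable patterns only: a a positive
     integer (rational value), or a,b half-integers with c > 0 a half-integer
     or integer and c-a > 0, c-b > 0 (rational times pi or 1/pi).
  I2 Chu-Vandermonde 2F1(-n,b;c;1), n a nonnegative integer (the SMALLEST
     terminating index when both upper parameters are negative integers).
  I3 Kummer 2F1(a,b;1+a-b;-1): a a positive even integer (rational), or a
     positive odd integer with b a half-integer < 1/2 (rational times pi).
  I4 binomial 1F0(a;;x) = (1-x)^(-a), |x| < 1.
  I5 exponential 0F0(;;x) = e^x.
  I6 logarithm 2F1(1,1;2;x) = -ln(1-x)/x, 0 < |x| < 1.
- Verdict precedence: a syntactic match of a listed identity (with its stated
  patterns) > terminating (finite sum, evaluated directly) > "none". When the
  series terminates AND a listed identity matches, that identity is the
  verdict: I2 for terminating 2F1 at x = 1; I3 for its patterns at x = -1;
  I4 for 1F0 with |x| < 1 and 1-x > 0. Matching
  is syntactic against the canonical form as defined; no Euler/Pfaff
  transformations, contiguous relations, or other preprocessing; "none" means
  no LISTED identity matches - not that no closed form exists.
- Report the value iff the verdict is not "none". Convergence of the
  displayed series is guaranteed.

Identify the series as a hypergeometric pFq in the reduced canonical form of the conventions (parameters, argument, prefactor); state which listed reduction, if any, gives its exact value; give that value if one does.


x = 2 here; the reduced form reads 2F2, upper {-2, -5/3}, lower {-1/2, 4/5}, C = 9/10. Verdict: terminating. With -2 upstairs the series is a 3-term polynomial sum; evaluated term by term. Value: -2269/90.

The tell: x = 2 and the constant factors (C = 9/10) combine into one prefactor.
Consecutive-term ratio: r(k) = 2 * (k-2) (k-5/3) / [(k-1/2) (k+4/5) (k+1)] - rational; roots negated = parameters, x = 2, C = 9/10.


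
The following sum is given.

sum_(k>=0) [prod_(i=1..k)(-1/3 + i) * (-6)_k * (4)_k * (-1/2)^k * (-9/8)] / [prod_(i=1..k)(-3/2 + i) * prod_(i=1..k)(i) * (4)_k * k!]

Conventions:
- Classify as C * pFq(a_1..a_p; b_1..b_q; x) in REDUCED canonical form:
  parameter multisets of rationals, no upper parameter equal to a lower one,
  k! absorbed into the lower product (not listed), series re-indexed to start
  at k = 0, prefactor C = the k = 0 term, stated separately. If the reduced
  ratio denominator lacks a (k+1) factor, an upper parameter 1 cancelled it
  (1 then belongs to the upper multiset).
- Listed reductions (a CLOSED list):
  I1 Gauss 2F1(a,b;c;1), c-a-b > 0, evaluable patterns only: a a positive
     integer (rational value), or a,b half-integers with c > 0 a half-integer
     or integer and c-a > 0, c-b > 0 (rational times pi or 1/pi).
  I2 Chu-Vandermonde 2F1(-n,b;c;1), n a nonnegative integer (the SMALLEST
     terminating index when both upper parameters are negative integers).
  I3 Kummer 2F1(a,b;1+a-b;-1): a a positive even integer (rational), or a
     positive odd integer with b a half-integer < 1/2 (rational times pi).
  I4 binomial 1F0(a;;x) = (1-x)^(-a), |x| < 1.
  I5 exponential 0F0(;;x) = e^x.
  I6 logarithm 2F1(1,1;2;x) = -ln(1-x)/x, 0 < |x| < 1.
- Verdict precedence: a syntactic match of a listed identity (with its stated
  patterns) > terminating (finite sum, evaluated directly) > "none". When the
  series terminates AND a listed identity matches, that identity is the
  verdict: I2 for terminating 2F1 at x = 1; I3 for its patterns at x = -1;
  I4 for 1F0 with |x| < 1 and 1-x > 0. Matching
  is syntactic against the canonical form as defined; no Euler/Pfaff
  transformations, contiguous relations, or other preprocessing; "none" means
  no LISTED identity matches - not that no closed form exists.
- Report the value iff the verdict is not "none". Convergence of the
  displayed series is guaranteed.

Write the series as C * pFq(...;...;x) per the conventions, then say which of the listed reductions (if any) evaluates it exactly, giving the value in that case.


Classification (C = -9/8): 2F2 with upper {-6, 2/3}, lower {-1/2, 1}, argument x = -1/2. Verdict: terminating (-6 upstairs). 7 nonzero terms in all; added directly. Its exact value is 6688519/393660.

First insight: x = (-1/2) and the lower running product (prefactor -9/8) is a rising factorial.
Ratio: r(k) = (-1/2) * (k-6) (k+2/3) / [(k-1/2) (k+1) (k+1)] - rational in k. x = (-1/2); t_0 = -9/8; negate the roots.


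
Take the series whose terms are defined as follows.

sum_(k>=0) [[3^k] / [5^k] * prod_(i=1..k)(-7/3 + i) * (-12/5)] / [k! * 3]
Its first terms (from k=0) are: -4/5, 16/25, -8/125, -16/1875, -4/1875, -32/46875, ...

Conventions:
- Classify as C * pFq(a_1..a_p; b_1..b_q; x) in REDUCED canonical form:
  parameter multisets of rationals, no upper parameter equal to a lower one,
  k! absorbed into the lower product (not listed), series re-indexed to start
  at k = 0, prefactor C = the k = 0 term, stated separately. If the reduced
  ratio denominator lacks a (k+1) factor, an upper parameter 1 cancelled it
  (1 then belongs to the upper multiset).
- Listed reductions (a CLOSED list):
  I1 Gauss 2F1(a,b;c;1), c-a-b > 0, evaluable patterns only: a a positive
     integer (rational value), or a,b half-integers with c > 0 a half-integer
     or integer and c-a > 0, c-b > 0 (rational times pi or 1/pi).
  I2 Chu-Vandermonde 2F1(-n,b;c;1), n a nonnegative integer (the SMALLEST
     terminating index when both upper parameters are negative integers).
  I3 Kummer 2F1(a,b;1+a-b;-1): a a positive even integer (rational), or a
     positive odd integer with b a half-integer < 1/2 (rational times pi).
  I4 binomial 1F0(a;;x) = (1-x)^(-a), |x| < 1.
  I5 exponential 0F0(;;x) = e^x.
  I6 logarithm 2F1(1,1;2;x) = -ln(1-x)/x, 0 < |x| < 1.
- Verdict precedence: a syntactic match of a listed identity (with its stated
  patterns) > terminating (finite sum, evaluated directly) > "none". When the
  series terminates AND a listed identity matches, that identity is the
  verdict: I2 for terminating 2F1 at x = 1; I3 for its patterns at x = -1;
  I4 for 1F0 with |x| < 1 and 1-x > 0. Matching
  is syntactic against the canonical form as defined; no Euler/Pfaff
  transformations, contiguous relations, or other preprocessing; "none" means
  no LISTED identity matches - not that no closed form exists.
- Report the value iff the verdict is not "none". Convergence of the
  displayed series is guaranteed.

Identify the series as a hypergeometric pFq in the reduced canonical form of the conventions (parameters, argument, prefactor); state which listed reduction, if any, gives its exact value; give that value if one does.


The series (x = 3/5) is 1F0: upper {-4/3}, lower {-}, prefactor -4/5. Verdict: binomial (I4) applies (the 1F0 binomial series: exponent 4/3, x = 3/5). Sum: (-4/5) * (2/5)^(4/3).

Structural cue: t_0 being -4/5, the running product (C = -4/5) telescopes to a rising factorial.
Step ratio: r(k) = (3/5) * (k-4/3) / [(k+1)] - rational; roots negated = parameters, x = (3/5), C = -4/5.


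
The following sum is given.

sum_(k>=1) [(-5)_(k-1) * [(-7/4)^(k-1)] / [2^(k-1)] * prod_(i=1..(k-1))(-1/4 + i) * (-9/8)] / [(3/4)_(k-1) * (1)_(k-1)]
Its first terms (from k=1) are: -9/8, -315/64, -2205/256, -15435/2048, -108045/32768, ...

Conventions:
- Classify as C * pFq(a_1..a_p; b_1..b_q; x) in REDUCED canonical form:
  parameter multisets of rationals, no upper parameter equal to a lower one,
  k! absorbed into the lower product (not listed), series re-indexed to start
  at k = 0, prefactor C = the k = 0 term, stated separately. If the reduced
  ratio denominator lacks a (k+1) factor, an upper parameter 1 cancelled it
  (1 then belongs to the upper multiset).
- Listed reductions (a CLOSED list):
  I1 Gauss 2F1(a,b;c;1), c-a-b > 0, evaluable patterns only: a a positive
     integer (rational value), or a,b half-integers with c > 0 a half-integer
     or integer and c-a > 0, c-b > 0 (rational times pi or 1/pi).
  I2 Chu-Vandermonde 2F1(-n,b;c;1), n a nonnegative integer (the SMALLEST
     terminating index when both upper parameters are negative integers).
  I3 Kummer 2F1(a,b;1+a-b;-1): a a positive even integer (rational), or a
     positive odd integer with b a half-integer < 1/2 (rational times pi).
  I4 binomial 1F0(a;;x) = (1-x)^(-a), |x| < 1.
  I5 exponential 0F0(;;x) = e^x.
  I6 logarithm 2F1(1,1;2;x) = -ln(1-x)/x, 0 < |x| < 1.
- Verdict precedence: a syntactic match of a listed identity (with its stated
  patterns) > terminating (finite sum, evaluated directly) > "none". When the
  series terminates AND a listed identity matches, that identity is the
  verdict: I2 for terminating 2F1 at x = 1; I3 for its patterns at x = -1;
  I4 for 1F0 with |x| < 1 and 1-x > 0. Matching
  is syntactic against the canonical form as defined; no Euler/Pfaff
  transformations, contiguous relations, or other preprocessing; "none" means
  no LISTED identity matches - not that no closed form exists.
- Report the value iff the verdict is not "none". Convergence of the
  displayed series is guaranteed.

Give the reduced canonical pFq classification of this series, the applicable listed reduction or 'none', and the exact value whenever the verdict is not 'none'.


The series (x = -7/8) is 1F0: upper {-5}, lower {-}, prefactor -9/8. Verdict: the binomial series (I4) fires (the 1F0 binomial series: exponent 5, x = -7/8). Exact value: -6834375/262144.

Key observation: with t_0 = -9/8, the parameter 3/4 appears in both the upper and lower lists and cancels.
Consecutive-term ratio: r(k) = (-7/8) * (k-5) / [(k+1)] - rational in k, leading ratio (-7/8); with t_0 = -9/8, classification follows.


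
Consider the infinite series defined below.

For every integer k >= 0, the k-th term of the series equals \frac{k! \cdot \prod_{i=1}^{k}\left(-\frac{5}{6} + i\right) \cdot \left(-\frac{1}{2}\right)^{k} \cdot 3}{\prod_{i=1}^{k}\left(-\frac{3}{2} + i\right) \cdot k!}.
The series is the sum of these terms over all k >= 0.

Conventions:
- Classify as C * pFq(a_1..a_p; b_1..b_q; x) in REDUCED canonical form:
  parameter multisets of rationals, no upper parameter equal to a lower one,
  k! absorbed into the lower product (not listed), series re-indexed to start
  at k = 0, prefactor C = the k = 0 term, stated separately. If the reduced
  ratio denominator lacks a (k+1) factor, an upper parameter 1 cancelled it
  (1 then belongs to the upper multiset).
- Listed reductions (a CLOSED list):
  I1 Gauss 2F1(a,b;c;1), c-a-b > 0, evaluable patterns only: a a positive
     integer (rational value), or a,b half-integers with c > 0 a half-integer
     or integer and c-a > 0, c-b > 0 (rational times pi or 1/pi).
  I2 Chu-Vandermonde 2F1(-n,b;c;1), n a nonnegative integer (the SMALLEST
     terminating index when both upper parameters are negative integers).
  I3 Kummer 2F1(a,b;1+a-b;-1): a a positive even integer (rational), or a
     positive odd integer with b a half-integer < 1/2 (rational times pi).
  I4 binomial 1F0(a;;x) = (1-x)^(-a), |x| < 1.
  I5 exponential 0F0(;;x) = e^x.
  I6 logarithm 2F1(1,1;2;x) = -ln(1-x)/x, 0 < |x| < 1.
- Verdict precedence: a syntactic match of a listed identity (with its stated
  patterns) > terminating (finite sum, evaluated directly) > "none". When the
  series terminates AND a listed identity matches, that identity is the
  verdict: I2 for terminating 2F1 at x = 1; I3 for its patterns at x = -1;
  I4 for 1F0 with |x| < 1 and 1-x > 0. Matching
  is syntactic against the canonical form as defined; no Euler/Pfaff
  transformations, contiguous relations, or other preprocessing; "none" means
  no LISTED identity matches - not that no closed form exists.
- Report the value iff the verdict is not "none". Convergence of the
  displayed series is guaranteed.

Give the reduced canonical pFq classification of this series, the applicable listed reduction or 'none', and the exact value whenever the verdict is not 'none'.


Canonical form: C = 3 times 2F1 with upper {\frac{1}{6}, 1}, lower {-\frac{1}{2}}, x = -\frac{1}{2}. Verdict: none (x = -\frac{1}{2}): each listed identity misses the multisets {\frac{1}{6}, 1} ; {-\frac{1}{2}}.

The tell: x = -\frac{1}{2} and the lower running product (C = 3) is a rising factorial.
Term ratio: r(k) = -\frac{1}{2} * (k+\frac{1}{6}) (k+1) / [(k-\frac{1}{2}) (k+1)] - poly over poly, x = -\frac{1}{2} from leading terms; C = 3 at k = 0.


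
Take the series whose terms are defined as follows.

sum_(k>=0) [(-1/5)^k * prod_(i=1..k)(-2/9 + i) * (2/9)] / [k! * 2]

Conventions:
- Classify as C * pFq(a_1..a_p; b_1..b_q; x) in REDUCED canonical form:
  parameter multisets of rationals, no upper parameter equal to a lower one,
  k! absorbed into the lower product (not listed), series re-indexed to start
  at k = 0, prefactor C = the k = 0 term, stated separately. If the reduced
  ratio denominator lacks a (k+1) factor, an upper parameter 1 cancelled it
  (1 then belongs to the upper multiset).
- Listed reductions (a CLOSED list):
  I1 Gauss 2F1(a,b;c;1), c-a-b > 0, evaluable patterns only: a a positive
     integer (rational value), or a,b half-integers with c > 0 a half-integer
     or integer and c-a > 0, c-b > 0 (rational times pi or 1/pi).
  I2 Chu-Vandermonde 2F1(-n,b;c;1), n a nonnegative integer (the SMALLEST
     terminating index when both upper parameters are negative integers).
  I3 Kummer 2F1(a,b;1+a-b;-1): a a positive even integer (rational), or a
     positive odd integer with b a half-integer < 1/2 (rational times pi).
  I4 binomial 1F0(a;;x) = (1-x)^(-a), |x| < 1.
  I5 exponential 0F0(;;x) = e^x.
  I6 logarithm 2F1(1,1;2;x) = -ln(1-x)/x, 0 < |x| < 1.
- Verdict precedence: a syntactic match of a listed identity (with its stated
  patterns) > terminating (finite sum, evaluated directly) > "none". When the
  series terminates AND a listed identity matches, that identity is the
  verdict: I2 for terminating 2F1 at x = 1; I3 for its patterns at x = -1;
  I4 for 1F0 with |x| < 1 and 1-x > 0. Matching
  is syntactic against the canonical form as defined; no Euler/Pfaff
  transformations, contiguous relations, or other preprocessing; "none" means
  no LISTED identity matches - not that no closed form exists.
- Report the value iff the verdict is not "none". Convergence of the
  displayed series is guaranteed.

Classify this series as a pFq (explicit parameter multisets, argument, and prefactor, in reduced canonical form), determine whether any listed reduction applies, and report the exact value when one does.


Canonical form: C = 1/9 times 1F0 with upper {7/9}, lower {-}, x = -1/5. Verdict: the I4 binomial reduction fires (the 1F0 binomial series: exponent -7/9, x = -1/5). Its exact value is (1/9) * (6/5)^(-7/9).

Structural cue: x = (-1/5) and the running product (prefactor 1/9) telescopes to a rising factorial.
Ratio: r(k) = (-1/5) * (k+7/9) / [(k+1)] ; factor over Q: parameters, x = (-1/5), and C = 1/9.


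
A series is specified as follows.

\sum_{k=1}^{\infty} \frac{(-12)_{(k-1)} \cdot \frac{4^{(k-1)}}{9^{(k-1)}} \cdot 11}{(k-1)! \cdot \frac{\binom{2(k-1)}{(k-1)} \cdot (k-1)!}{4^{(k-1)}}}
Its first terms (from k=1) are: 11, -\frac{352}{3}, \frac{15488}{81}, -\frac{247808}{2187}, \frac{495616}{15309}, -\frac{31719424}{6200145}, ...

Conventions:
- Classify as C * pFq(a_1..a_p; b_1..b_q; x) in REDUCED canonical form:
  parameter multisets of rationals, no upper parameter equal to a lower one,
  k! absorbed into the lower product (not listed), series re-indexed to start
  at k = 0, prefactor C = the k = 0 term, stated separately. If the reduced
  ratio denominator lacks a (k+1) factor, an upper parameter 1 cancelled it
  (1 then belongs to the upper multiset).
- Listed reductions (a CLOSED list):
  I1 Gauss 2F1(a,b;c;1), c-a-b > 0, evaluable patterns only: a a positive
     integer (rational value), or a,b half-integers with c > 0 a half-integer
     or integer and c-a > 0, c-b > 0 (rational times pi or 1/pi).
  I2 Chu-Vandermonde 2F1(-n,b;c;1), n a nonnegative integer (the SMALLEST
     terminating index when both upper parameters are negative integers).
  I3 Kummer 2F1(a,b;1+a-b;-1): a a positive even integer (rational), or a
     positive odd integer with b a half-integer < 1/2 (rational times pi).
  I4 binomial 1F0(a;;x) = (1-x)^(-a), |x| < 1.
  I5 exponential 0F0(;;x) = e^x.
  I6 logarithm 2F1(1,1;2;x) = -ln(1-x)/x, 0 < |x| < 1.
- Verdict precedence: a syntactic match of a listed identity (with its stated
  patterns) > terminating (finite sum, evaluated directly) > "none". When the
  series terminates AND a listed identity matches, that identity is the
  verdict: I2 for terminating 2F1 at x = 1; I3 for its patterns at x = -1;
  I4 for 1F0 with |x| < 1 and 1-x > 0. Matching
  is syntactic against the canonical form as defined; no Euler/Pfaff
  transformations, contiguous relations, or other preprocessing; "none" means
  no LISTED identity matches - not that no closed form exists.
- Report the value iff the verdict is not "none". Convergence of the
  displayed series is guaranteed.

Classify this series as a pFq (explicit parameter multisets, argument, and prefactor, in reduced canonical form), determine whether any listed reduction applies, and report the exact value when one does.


Reduced: x = \frac{4}{9}, 1F1, upper = {-12}, lower = {\frac{1}{2}}, C = 11. Verdict: terminating - no listed pattern fits, but -12 in the upper list cuts the series at k = 12; direct evaluation. Value: -\frac{1168722811408213709467}{1623888408918234845295}.

Key step: t_0 = 11 here, and the lower central binomial (C = 11) hides (1/2)_k.
Term ratio: r(k) = \frac{4}{9} * (k-12) / [(k+\frac{1}{2}) (k+1)] - rational; roots negated = parameters, x = \frac{4}{9}, C = 11.


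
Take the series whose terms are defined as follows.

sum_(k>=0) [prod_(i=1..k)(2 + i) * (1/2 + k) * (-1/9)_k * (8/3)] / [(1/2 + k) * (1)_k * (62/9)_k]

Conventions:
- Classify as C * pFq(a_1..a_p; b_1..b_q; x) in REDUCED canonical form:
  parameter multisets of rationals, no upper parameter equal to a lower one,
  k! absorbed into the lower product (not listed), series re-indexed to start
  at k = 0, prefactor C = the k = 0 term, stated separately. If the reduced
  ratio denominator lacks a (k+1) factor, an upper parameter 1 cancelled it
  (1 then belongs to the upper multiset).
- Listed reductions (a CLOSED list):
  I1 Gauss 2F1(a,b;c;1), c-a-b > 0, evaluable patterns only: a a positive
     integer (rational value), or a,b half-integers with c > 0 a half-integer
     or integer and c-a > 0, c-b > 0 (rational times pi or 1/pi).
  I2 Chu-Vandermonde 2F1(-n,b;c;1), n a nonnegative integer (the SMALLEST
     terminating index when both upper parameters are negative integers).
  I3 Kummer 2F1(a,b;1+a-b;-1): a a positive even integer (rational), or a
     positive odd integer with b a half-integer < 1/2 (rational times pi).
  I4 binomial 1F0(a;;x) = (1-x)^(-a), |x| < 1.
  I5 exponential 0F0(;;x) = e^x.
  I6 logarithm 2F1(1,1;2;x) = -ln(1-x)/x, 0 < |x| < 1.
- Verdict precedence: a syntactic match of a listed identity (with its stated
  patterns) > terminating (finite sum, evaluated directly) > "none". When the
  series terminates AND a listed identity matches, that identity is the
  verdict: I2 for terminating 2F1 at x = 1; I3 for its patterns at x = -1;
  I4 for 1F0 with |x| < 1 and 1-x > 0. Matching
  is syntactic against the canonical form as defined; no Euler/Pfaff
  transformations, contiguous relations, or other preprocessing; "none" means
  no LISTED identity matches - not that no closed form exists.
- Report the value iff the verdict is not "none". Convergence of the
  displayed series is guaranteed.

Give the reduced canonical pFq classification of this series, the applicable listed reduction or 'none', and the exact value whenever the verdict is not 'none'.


Key step: t_0 = 8/3 here, and k + 1/2 divides numerator and denominator alike; C = 8/3, x = 1 after cancelling.
Ratio: r(k) = 1 * (k-1/9) (k+3) / [(k+62/9) (k+1)] ; factor over Q: parameters, x = 1, and C = 8/3.

At argument 1: a 2F1 with upper {-1/9, 3}, lower {62/9}, scaled by C = 8/3. Verdict: Gauss (I1, integer-parameter pattern) matches (x = 1: the Gamma ratio telescopes since c-a-b = 4 > 0 and a = 3 in Z>0). Value: 16324/6561.
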